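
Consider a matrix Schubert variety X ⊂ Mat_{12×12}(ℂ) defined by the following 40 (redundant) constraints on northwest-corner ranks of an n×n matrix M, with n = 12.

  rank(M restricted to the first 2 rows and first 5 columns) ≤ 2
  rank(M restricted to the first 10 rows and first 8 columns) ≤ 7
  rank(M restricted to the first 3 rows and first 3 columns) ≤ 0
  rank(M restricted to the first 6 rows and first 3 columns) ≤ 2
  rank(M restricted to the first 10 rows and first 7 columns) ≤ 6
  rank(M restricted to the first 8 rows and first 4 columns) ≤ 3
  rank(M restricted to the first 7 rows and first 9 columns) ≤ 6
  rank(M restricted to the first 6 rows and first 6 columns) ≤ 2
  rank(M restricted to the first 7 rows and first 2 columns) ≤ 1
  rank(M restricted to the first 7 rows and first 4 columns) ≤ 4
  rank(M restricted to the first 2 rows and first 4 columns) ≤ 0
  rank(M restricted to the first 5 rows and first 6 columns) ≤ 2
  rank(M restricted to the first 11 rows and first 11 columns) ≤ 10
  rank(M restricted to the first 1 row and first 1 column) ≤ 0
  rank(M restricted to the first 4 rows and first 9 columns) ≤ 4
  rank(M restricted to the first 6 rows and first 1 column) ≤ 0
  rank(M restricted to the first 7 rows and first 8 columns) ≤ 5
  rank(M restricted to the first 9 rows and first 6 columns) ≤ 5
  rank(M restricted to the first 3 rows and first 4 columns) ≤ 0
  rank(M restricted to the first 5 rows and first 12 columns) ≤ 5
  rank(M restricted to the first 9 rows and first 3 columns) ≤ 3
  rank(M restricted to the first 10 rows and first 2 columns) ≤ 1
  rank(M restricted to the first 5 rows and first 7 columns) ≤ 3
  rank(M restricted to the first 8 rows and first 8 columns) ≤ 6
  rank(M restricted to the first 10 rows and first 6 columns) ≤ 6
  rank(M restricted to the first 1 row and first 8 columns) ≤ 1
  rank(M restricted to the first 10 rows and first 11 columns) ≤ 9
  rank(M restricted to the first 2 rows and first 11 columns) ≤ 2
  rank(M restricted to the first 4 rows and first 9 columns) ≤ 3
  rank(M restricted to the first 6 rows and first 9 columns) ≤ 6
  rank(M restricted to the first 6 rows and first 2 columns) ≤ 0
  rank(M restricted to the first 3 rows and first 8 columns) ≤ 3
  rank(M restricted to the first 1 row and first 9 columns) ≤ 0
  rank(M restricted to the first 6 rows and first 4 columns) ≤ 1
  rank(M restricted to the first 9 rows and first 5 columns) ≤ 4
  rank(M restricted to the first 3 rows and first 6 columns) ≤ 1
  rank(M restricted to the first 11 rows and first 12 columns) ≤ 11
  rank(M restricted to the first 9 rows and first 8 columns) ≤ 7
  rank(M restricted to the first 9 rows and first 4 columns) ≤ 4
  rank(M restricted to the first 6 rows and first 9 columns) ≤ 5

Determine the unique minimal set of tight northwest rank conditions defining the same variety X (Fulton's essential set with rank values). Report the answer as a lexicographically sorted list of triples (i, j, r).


Recovering R(i,j) via the rank-extension bound from the 40 conditions:

  row 1: 0 | 0 | 0 | 0 | 0 | 0 | 0 | 0 | 0 | 1 | 1 | 1
  row 2: 0 | 0 | 0 | 0 | 1 | 1 | 1 | 1 | 1 | 2 | 2 | 2
  row 3: 0 | 0 | 0 | 0 | 1 | 1 | 2 | 2 | 2 | 3 | 3 | 3
  row 4: 0 | 0 | 1 | 1 | 2 | 2 | 3 | 3 | 3 | 4 | 4 | 4
  row 5: 0 | 0 | 1 | 1 | 2 | 2 | 3 | 4 | 4 | 5 | 5 | 5
  row 6: 0 | 0 | 1 | 1 | 2 | 2 | 3 | 4 | 5 | 6 | 6 | 6
  row 7: 1 | 1 | 2 | 2 | 3 | 3 | 4 | 5 | 6 | 7 | 7 | 7
  row 8: 1 | 1 | 2 | 3 | 4 | 4 | 5 | 6 | 7 | 8 | 8 | 8
  row 9: 1 | 1 | 2 | 3 | 4 | 5 | 6 | 7 | 8 | 9 | 9 | 9
  row 10: 1 | 1 | 2 | 3 | 4 | 5 | 6 | 7 | 8 | 9 | 9 | 10
  row 11: 1 | 2 | 3 | 4 | 5 | 6 | 7 | 8 | 9 | 10 | 10 | 11
  row 12: 1 | 2 | 3 | 4 | 5 | 6 | 7 | 8 | 9 | 10 | 11 | 12

giving w = (10, 5, 7, 3, 8, 9, 1, 4, 6, 12, 2, 11) via Δ²R.

ℓ(w)=32; the 8 essential cells (i,j,r):

[(1, 9, 0), (3, 4, 0), (3, 6, 1), (6, 2, 0), (6, 4, 1), (6, 6, 2), (10, 2, 1), (10, 11, 9)]


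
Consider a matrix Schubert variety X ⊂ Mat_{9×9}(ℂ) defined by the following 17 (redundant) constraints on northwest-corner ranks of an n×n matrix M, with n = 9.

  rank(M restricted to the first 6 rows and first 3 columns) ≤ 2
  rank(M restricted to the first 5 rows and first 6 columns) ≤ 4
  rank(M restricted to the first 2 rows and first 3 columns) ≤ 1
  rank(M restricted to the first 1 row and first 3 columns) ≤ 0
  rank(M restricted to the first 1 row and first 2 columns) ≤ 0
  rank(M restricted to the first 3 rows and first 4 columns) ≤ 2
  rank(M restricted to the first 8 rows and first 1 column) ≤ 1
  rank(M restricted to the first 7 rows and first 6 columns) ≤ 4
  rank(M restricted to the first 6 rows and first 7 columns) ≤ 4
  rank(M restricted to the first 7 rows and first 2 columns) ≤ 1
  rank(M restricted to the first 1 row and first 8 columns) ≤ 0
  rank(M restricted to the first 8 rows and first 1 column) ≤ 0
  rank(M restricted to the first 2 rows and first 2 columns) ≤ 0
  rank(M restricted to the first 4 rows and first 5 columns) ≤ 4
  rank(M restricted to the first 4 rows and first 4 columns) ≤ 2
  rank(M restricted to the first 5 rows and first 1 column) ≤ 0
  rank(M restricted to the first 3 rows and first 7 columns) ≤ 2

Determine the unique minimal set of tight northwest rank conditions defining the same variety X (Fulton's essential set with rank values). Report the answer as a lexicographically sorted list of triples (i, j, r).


Recovering R(i,j) via the rank-extension bound from the 17 conditions:

  row 1: 0, 0, 0, 0, 0, 0, 0, 0, 1
  row 2: 0, 0, 1, 1, 1, 1, 1, 1, 2
  row 3: 0, 1, 2, 2, 2, 2, 2, 2, 3
  row 4: 0, 1, 2, 2, 3, 3, 3, 3, 4
  row 5: 0, 1, 2, 3, 4, 4, 4, 4, 5
  row 6: 0, 1, 2, 3, 4, 4, 4, 5, 6
  row 7: 0, 1, 2, 3, 4, 4, 5, 6, 7
  row 8: 0, 1, 2, 3, 4, 5, 6, 7, 8
  row 9: 1, 2, 3, 4, 5, 6, 7, 8, 9

second differences of R give the permutation w = (9, 3, 2, 5, 4, 8, 7, 6, 1).

|D(w)|=20, |Ess(w)|=6:

[(1, 8, 0), (2, 2, 0), (4, 4, 2), (6, 7, 4), (7, 6, 4), (8, 1, 0)]


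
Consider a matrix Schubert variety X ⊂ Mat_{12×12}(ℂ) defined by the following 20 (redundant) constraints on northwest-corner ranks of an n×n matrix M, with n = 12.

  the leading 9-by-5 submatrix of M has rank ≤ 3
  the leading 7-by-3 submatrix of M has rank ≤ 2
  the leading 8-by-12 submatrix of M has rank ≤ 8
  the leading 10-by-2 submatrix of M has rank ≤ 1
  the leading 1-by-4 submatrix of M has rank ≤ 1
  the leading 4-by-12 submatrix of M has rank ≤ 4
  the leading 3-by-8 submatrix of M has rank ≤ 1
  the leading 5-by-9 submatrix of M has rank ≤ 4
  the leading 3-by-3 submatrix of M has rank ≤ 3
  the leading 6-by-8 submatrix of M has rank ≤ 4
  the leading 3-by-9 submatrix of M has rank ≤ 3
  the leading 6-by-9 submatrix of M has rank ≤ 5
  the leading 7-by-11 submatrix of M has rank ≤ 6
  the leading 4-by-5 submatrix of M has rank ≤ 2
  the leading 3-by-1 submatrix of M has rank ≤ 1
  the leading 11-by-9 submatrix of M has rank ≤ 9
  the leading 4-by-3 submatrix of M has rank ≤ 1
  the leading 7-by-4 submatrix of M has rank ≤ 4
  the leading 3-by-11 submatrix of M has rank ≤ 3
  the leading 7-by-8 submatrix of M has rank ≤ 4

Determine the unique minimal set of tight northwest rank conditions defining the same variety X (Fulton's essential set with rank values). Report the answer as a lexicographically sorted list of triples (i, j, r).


The tightest implied rank at each (i,j), from the 20 conditions:

  row 1: 1  1  1  1  1  1  1  1  1  1  1  1
  row 2: 1  1  1  1  1  1  1  1  2  2  2  2
  row 3: 1  1  1  1  1  1  1  1  2  3  3  3
  row 4: 1  1  1  2  2  2  2  2  3  4  4  4
  row 5: 1  1  2  3  3  3  3  3  4  5  5  5
  row 6: 1  1  2  3  3  4  4  4  5  6  6  6
  row 7: 1  1  2  3  3  4  4  4  5  6  6  7
  row 8: 1  1  2  3  3  4  5  5  6  7  7  8
  row 9: 1  1  2  3  3  4  5  6  7  8  8  9
  row 10: 1  1  2  3  4  5  6  7  8  9  9  10
  row 11: 1  2  3  4  5  6  7  8  9  10  10  11
  row 12: 1  2  3  4  5  6  7  8  9  10  11  12

second differences of R give the permutation w = (1, 9, 10, 4, 3, 6, 12, 7, 8, 5, 2, 11).

Rothe diagram D(w) (29 cells), 6 SE-corners (essential conditions):

[(3, 8, 1), (4, 3, 1), (7, 8, 4), (7, 11, 6), (9, 5, 3), (10, 2, 1)]


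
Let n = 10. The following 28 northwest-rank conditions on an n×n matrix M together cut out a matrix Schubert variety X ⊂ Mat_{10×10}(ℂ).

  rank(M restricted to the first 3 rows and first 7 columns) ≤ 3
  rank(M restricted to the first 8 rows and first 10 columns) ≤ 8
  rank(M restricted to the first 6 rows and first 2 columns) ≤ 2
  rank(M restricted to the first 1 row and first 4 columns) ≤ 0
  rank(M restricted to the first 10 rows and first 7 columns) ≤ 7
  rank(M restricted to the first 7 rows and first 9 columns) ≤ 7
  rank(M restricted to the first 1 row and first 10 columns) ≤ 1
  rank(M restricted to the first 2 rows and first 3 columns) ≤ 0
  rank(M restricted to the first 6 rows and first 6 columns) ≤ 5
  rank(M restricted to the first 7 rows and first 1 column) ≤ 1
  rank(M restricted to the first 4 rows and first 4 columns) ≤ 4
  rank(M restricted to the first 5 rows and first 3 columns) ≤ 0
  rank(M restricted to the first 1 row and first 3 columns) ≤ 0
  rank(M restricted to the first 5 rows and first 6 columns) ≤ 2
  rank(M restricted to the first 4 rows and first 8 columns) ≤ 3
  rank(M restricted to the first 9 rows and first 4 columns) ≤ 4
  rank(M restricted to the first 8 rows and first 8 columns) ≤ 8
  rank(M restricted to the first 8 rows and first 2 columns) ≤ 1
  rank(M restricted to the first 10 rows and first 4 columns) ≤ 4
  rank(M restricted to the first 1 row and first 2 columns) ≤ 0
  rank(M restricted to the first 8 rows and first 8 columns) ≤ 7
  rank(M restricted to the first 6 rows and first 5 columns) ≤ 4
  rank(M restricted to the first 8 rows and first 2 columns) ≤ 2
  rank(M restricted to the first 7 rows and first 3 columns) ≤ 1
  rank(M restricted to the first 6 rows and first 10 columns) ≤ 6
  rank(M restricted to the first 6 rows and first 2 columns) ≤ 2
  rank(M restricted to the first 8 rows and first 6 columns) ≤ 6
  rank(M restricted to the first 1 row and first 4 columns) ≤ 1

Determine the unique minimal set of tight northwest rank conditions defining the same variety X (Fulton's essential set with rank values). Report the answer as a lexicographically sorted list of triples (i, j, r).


Reconstructing r_w from the 28 given conditions:

  row 1: 0 0 0 0 1 1 1 1 1 1
  row 2: 0 0 0 1 2 2 2 2 2 2
  row 3: 0 0 0 1 2 2 3 3 3 3
  row 4: 0 0 0 1 2 2 3 3 4 4
  row 5: 0 0 0 1 2 2 3 4 5 5
  row 6: 1 1 1 2 3 3 4 5 6 6
  row 7: 1 1 1 2 3 4 5 6 7 7
  row 8: 1 1 2 3 4 5 6 7 8 8
  row 9: 1 2 3 4 5 6 7 8 9 9
  row 10: 1 2 3 4 5 6 7 8 9 10

giving w = (5, 4, 7, 9, 8, 1, 6, 3, 2, 10) via Δ²R.

ℓ(w)=23; the 6 essential cells (i,j,r):

[(1, 4, 0), (4, 8, 3), (5, 3, 0), (5, 6, 2), (7, 3, 1), (8, 2, 1)]


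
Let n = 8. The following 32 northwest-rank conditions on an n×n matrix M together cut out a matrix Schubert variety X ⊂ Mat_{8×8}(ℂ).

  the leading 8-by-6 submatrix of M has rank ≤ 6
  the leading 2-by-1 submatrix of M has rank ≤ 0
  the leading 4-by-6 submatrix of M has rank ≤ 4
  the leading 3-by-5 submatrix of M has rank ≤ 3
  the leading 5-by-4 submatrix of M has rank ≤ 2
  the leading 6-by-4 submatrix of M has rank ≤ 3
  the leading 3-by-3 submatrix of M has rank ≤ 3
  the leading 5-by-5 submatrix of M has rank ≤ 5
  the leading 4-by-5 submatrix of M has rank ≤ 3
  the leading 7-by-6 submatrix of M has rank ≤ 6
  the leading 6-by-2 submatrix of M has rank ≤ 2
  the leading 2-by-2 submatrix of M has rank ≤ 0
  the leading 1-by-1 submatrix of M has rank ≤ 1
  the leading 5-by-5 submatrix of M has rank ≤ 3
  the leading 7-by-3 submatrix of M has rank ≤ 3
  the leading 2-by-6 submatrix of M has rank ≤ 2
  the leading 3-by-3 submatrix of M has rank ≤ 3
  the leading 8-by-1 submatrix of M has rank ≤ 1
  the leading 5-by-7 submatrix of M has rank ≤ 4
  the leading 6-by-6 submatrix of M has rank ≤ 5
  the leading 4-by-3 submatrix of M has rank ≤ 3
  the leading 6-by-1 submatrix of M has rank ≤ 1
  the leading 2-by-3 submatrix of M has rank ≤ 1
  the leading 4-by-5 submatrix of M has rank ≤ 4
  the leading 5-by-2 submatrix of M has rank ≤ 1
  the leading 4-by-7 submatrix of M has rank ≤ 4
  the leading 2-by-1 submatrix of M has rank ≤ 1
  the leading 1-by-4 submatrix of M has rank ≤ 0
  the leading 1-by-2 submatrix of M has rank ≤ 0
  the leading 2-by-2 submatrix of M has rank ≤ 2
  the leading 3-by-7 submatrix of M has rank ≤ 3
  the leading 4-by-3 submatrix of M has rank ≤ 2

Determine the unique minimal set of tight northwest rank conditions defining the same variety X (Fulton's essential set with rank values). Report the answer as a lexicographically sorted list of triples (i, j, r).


Recovering R(i,j) via the rank-extension bound from the 32 conditions:

  0 0 0 0 1 1 1 1
  0 0 1 1 2 2 2 2
  1 1 2 2 3 3 3 3
  1 1 2 2 3 4 4 4
  1 1 2 2 3 4 4 5
  1 2 3 3 4 5 5 6
  1 2 3 4 5 6 6 7
  1 2 3 4 5 6 7 8

so w = (5, 3, 1, 6, 8, 2, 4, 7).

Fulton essential set (5 of the 11 Rothe cells):

[(1, 4, 0), (2, 2, 0), (5, 2, 1), (5, 4, 2), (5, 7, 4)]


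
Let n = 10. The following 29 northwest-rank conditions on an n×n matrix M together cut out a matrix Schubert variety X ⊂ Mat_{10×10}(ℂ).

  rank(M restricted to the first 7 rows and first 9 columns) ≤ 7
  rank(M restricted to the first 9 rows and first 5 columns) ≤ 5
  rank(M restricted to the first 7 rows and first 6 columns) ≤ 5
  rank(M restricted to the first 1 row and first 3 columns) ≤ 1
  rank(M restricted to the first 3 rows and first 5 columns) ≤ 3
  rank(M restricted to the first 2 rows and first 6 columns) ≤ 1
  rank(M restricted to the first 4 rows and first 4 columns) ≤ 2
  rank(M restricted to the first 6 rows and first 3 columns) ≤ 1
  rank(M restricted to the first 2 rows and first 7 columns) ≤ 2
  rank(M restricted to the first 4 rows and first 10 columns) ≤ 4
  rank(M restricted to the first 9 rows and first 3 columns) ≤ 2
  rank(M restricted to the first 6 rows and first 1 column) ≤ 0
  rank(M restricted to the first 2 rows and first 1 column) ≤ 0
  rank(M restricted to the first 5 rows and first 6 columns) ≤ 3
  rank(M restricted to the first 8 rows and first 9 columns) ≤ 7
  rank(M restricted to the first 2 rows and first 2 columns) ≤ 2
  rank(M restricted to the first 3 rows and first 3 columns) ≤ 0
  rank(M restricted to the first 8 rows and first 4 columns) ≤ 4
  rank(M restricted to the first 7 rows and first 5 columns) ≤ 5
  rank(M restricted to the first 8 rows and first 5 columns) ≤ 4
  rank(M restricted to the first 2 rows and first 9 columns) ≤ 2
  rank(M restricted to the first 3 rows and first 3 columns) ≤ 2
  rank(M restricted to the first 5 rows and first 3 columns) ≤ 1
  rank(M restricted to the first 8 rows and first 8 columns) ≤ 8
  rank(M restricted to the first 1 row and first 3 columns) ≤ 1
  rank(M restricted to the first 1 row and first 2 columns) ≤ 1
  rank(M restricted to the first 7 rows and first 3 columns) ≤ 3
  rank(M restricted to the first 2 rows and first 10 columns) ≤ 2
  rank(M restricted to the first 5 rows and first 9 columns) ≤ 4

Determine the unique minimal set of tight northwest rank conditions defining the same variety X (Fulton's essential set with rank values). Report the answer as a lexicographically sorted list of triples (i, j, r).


The tightest implied rank at each (i,j), from the 29 conditions:

  i=1: 0, 0, 0, 1, 1, 1, 1, 1, 1, 1
  i=2: 0, 0, 0, 1, 1, 1, 2, 2, 2, 2
  i=3: 0, 0, 0, 1, 2, 2, 3, 3, 3, 3
  i=4: 0, 1, 1, 2, 3, 3, 4, 4, 4, 4
  i=5: 0, 1, 1, 2, 3, 3, 4, 4, 4, 5
  i=6: 0, 1, 1, 2, 3, 4, 5, 5, 5, 6
  i=7: 1, 2, 2, 3, 4, 5, 6, 6, 6, 7
  i=8: 1, 2, 2, 3, 4, 5, 6, 7, 7, 8
  i=9: 1, 2, 2, 3, 4, 5, 6, 7, 8, 9
  i=10: 1, 2, 3, 4, 5, 6, 7, 8, 9, 10

second differences of R give the permutation w = (4, 7, 5, 2, 10, 6, 1, 8, 9, 3).

7 SE-corners of the 21-cell Rothe diagram give Ess(w):

[(2, 6, 1), (3, 3, 0), (5, 6, 3), (5, 9, 4), (6, 1, 0), (6, 3, 1), (9, 3, 2)]


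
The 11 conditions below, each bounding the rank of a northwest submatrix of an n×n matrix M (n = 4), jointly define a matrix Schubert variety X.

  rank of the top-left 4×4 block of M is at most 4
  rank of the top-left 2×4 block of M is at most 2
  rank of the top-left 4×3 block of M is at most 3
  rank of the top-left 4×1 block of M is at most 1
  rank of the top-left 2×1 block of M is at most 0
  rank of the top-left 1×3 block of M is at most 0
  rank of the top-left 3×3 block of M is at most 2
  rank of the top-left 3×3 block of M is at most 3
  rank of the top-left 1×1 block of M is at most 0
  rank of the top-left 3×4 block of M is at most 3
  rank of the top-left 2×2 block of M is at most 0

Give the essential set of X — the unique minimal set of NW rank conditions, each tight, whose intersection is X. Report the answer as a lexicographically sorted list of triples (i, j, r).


Recovering R(i,j) via the rank-extension bound from the 11 conditions:

  row 1: 0 | 0 | 0 | 1
  row 2: 0 | 0 | 1 | 2
  row 3: 1 | 1 | 2 | 3
  row 4: 1 | 2 | 3 | 4

second differences of R give the permutation w = (4, 3, 1, 2).

2 SE-corners of the 5-cell Rothe diagram give Ess(w):

[(1, 3, 0), (2, 2, 0)]


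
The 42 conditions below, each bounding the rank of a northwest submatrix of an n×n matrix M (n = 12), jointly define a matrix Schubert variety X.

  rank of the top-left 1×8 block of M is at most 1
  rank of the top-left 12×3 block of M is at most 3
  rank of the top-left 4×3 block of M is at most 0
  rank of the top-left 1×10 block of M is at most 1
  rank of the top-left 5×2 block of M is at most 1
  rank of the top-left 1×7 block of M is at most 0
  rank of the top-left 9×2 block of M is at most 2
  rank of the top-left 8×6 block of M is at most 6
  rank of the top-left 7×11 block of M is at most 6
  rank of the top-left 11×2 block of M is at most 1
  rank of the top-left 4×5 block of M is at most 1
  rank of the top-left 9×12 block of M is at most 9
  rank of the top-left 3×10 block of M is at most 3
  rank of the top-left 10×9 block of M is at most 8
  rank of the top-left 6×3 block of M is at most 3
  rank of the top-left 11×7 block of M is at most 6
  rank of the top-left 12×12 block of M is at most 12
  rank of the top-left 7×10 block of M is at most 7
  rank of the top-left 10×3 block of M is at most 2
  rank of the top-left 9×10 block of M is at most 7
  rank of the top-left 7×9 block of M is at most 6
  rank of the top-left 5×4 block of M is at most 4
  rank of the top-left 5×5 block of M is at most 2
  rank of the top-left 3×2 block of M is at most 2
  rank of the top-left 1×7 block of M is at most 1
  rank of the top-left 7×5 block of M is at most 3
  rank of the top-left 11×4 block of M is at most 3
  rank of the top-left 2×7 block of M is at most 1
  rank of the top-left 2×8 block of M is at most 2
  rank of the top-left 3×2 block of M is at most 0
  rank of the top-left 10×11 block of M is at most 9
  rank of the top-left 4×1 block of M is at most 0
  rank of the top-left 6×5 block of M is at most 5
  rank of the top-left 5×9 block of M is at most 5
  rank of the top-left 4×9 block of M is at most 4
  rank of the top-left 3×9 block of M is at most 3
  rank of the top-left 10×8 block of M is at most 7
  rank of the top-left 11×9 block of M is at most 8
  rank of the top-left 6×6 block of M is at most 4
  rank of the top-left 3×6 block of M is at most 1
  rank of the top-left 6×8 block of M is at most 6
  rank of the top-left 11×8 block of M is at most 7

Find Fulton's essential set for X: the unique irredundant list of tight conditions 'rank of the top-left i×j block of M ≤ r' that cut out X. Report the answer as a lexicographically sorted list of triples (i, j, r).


Rank table r_w(12×12) implied by the 42 constraints:

  i=1: 0 0 0 0 0 0 0 1 1 1 1 1
  i=2: 0 0 0 1 1 1 1 2 2 2 2 2
  i=3: 0 0 0 1 1 1 2 3 3 3 3 3
  i=4: 0 0 0 1 1 2 3 4 4 4 4 4
  i=5: 1 1 1 2 2 3 4 5 5 5 5 5
  i=6: 1 1 2 3 3 4 5 6 6 6 6 6
  i=7: 1 1 2 3 3 4 5 6 6 6 6 7
  i=8: 1 1 2 3 4 5 6 7 7 7 7 8
  i=9: 1 1 2 3 4 5 6 7 7 7 8 9
  i=10: 1 1 2 3 4 5 6 7 8 8 9 10
  i=11: 1 1 2 3 4 5 6 7 8 9 10 11
  i=12: 1 2 3 4 5 6 7 8 9 10 11 12

the unique w with this rank table is (8, 4, 7, 6, 1, 3, 12, 5, 11, 9, 10, 2).

8 SE-corners of the 31-cell Rothe diagram give Ess(w):

[(1, 7, 0), (3, 6, 1), (4, 3, 0), (4, 5, 1), (7, 5, 3), (7, 11, 6), (9, 10, 7), (11, 2, 1)]


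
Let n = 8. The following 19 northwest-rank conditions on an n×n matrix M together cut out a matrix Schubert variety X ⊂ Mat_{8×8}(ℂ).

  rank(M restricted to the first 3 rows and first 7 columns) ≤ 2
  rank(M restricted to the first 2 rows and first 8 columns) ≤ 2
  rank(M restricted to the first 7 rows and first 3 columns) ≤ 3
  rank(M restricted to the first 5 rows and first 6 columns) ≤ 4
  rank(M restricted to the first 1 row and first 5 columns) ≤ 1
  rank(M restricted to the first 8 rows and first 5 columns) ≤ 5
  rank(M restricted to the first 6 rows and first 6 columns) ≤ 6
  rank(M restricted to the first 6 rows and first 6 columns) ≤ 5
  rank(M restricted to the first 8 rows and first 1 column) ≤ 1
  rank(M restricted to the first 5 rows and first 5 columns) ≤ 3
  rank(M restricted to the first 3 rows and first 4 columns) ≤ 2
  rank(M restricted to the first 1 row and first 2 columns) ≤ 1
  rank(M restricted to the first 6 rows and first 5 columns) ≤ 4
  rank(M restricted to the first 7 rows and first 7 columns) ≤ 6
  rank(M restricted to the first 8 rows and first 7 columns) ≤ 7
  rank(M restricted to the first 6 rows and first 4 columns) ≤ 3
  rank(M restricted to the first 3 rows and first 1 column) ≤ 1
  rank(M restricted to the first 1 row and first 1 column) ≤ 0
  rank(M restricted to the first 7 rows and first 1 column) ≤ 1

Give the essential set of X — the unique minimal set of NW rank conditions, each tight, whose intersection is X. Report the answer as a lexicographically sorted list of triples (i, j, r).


The tightest implied rank at each (i,j), from the 19 conditions:

  0 1 1 1 1 1 1 1
  1 2 2 2 2 2 2 2
  1 2 2 2 2 2 2 3
  1 2 3 3 3 3 3 4
  1 2 3 3 3 4 4 5
  1 2 3 3 4 5 5 6
  1 2 3 4 5 6 6 7
  1 2 3 4 5 6 7 8

hence w(1..8) = (2, 1, 8, 3, 6, 5, 4, 7).

D(w) has 9 cells with 4 SE-corners; essential set:

[(1, 1, 0), (3, 7, 2), (5, 5, 3), (6, 4, 3)]


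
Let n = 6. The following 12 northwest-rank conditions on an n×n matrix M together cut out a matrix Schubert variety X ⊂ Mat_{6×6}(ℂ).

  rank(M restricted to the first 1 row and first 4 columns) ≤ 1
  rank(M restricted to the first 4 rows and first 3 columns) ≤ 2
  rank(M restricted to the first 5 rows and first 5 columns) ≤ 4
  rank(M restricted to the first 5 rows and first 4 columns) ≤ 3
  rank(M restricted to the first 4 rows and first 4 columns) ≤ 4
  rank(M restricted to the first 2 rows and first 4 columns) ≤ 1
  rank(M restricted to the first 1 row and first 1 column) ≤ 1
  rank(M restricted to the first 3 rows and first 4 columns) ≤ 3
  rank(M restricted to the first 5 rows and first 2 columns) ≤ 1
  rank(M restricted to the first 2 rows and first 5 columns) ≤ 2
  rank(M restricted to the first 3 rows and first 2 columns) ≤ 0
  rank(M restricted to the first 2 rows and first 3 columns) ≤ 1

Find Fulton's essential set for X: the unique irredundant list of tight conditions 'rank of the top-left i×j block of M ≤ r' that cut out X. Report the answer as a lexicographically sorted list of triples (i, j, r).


Propagating the 12 rank bounds to every northwest block:

  row 1: 0 0 1 1 1 1
  row 2: 0 0 1 1 2 2
  row 3: 0 0 1 2 3 3
  row 4: 1 1 2 3 4 4
  row 5: 1 1 2 3 4 5
  row 6: 1 2 3 4 5 6

second differences of R give the permutation w = (3, 5, 4, 1, 6, 2).

3 SE-corners of the 8-cell Rothe diagram give Ess(w):

[(2, 4, 1), (3, 2, 0), (5, 2, 1)]


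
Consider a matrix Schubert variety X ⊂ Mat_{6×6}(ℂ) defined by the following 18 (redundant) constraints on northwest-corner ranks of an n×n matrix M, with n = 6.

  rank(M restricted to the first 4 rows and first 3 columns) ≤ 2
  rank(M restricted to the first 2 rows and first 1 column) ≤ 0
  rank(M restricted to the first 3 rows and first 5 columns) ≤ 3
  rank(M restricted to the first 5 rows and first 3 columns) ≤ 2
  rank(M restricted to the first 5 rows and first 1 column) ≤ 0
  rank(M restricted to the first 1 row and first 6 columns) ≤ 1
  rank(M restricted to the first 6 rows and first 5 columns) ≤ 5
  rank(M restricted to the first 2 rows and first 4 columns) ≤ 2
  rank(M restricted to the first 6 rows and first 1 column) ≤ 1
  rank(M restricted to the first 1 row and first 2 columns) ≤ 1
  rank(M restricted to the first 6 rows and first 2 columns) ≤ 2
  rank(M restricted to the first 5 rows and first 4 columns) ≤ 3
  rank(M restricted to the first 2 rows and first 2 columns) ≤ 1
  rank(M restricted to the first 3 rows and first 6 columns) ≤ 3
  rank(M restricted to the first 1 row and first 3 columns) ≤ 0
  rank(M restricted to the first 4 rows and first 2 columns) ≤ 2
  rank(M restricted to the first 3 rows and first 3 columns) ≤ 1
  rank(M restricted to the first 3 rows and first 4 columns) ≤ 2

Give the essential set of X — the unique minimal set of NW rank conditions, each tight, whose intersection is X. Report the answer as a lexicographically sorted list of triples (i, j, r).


Reconstructing r_w from the 18 given conditions:

  i=1: 0  0  0  1  1  1
  i=2: 0  1  1  2  2  2
  i=3: 0  1  1  2  3  3
  i=4: 0  1  2  3  4  4
  i=5: 0  1  2  3  4  5
  i=6: 1  2  3  4  5  6

so w = (4, 2, 5, 3, 6, 1).

D(w) has 8 cells with 3 SE-corners; essential set:

[(1, 3, 0), (3, 3, 1), (5, 1, 0)]


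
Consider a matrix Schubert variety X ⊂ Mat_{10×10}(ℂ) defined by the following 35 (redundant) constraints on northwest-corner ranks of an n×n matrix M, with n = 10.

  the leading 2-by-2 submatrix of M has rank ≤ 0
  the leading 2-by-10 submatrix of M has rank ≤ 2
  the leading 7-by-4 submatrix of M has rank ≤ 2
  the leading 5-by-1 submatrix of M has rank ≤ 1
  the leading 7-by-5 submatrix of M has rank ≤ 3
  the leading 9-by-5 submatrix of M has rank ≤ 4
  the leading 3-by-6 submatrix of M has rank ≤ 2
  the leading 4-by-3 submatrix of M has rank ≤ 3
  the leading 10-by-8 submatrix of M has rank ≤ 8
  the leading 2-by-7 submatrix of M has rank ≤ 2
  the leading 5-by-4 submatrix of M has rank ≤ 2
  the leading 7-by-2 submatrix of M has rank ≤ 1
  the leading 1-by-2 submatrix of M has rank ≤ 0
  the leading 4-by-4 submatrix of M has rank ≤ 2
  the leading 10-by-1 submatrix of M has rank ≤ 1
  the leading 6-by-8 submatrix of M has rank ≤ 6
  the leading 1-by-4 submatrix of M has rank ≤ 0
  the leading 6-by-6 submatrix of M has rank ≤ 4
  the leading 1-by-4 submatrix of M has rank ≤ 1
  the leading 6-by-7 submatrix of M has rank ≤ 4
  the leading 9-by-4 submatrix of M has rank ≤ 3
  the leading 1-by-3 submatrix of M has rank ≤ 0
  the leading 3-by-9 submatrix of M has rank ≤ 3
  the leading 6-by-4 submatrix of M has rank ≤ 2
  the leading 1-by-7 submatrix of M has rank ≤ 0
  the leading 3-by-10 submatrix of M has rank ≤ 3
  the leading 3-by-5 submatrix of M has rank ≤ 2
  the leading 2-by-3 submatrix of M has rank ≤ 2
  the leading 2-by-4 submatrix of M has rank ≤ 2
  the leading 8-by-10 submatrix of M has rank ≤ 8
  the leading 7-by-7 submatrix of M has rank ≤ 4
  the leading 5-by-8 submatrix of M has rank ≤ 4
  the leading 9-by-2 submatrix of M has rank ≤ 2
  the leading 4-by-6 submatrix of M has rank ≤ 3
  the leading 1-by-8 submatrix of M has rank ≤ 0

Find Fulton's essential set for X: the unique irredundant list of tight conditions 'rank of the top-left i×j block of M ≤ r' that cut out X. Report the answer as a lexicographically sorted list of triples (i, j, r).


Computing R[i][j] = min implied NW-rank bound (n=10, 35 conditions):

  row 1: 0, 0, 0, 0, 0, 0, 0, 0, 1, 1
  row 2: 0, 0, 1, 1, 1, 1, 1, 1, 2, 2
  row 3: 1, 1, 2, 2, 2, 2, 2, 2, 3, 3
  row 4: 1, 1, 2, 2, 3, 3, 3, 3, 4, 4
  row 5: 1, 1, 2, 2, 3, 4, 4, 4, 5, 5
  row 6: 1, 1, 2, 2, 3, 4, 4, 5, 6, 6
  row 7: 1, 1, 2, 2, 3, 4, 4, 5, 6, 7
  row 8: 1, 2, 3, 3, 4, 5, 5, 6, 7, 8
  row 9: 1, 2, 3, 3, 4, 5, 6, 7, 8, 9
  row 10: 1, 2, 3, 4, 5, 6, 7, 8, 9, 10

the unique w with this rank table is (9, 3, 1, 5, 6, 8, 10, 2, 7, 4).

Fulton essential set (6 of the 21 Rothe cells):

[(1, 8, 0), (2, 2, 0), (7, 2, 1), (7, 4, 2), (7, 7, 4), (9, 4, 3)]


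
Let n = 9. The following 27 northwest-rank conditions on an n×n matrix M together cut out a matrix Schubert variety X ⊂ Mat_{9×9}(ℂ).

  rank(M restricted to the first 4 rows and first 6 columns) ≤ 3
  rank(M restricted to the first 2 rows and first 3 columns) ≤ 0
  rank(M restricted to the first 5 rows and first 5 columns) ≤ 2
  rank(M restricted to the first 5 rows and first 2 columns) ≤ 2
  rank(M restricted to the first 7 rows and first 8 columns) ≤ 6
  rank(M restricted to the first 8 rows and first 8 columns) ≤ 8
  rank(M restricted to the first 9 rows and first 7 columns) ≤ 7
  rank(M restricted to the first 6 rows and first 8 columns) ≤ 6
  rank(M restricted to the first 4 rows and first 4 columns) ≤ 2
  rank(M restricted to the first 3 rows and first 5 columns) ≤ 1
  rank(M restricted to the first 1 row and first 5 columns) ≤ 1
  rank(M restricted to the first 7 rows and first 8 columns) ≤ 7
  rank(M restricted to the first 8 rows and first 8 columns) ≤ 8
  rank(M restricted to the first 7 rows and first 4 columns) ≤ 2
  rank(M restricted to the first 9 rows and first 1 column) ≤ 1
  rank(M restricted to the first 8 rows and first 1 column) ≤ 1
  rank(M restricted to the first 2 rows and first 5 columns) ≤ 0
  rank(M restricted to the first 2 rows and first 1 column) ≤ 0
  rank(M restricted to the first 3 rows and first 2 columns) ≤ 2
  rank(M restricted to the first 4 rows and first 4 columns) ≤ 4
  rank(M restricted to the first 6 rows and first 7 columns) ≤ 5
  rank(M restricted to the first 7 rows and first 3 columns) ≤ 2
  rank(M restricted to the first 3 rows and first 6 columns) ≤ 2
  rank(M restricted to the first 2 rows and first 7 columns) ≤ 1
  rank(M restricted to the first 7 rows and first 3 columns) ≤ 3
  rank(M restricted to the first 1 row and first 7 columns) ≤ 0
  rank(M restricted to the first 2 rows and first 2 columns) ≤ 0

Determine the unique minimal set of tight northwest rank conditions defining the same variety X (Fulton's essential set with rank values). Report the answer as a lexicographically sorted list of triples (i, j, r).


Computing R[i][j] = min implied NW-rank bound (n=9, 27 conditions):

  i=1: 0 | 0 | 0 | 0 | 0 | 0 | 0 | 1 | 1
  i=2: 0 | 0 | 0 | 0 | 0 | 1 | 1 | 2 | 2
  i=3: 1 | 1 | 1 | 1 | 1 | 2 | 2 | 3 | 3
  i=4: 1 | 2 | 2 | 2 | 2 | 3 | 3 | 4 | 4
  i=5: 1 | 2 | 2 | 2 | 2 | 3 | 4 | 5 | 5
  i=6: 1 | 2 | 2 | 2 | 3 | 4 | 5 | 6 | 6
  i=7: 1 | 2 | 2 | 2 | 3 | 4 | 5 | 6 | 7
  i=8: 1 | 2 | 3 | 3 | 4 | 5 | 6 | 7 | 8
  i=9: 1 | 2 | 3 | 4 | 5 | 6 | 7 | 8 | 9

giving w = (8, 6, 1, 2, 7, 5, 9, 3, 4) via Δ²R.

ℓ(w)=19; the 4 essential cells (i,j,r):

[(1, 7, 0), (2, 5, 0), (5, 5, 2), (7, 4, 2)]


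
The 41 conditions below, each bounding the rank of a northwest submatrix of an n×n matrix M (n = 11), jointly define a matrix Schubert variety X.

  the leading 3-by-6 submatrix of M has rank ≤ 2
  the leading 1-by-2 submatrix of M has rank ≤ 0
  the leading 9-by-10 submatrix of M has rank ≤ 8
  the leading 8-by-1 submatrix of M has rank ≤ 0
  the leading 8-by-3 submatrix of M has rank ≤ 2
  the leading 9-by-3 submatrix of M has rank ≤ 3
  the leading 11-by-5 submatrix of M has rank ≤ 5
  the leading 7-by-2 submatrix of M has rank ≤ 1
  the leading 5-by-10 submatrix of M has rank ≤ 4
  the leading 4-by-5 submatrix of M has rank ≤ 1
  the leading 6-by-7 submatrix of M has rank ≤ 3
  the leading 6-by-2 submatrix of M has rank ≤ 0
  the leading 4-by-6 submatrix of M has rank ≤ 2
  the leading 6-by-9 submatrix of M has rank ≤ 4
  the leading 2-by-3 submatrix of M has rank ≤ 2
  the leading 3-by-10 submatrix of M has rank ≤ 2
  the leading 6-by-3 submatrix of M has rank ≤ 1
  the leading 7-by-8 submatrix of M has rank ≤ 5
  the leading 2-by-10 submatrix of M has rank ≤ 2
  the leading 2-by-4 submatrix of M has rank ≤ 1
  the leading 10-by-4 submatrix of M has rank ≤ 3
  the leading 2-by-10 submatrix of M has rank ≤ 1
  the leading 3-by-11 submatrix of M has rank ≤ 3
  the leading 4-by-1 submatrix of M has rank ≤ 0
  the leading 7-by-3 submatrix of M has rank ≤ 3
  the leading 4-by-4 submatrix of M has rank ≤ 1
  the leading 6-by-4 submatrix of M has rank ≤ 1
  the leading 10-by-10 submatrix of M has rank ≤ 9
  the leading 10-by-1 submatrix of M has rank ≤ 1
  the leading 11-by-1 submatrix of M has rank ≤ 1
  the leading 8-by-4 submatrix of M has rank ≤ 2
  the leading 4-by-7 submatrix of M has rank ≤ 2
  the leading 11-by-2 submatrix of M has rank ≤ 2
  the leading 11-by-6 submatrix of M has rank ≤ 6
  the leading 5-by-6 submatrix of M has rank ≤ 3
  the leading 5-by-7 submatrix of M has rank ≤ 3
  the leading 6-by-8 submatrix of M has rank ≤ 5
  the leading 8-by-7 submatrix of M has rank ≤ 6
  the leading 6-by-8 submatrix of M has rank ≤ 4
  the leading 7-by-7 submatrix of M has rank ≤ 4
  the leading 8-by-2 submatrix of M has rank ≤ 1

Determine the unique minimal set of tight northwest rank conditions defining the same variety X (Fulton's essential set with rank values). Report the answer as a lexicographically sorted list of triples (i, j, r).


Reconstructing r_w from the 41 given conditions:

  0, 0, 1, 1, 1, 1, 1, 1, 1, 1, 1
  0, 0, 1, 1, 1, 1, 1, 1, 1, 1, 2
  0, 0, 1, 1, 1, 2, 2, 2, 2, 2, 3
  0, 0, 1, 1, 1, 2, 2, 3, 3, 3, 4
  0, 0, 1, 1, 2, 3, 3, 4, 4, 4, 5
  0, 0, 1, 1, 2, 3, 3, 4, 4, 5, 6
  0, 1, 2, 2, 3, 4, 4, 5, 5, 6, 7
  0, 1, 2, 2, 3, 4, 5, 6, 6, 7, 8
  1, 2, 3, 3, 4, 5, 6, 7, 7, 8, 9
  1, 2, 3, 3, 4, 5, 6, 7, 8, 9, 10
  1, 2, 3, 4, 5, 6, 7, 8, 9, 10, 11

second differences of R give the permutation w = (3, 11, 6, 8, 5, 10, 2, 7, 1, 9, 4).

D(w) has 32 cells with 10 SE-corners; essential set:

[(2, 10, 1), (4, 5, 1), (4, 7, 2), (6, 2, 0), (6, 4, 1), (6, 7, 3), (6, 9, 4), (8, 1, 0), (8, 4, 2), (10, 4, 3)]


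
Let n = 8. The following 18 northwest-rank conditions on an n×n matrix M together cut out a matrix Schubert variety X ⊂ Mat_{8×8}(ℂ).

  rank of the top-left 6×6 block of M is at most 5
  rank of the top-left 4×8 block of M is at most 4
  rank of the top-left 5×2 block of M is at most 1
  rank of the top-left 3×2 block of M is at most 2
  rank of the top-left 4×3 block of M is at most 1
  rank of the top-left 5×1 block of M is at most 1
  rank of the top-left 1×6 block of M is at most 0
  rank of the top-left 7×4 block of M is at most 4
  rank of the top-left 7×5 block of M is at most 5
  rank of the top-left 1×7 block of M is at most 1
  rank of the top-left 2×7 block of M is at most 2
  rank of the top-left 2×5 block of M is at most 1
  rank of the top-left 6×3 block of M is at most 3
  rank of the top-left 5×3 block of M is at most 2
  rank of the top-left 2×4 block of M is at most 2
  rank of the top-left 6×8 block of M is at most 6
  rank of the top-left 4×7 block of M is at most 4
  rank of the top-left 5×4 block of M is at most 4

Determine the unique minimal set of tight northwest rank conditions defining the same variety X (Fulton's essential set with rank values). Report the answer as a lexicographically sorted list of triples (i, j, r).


Propagating the 18 rank bounds to every northwest block:

  R[1]: 0  0  0  0  0  0  1  1
  R[2]: 1  1  1  1  1  1  2  2
  R[3]: 1  1  1  2  2  2  3  3
  R[4]: 1  1  1  2  3  3  4  4
  R[5]: 1  1  2  3  4  4  5  5
  R[6]: 1  2  3  4  5  5  6  6
  R[7]: 1  2  3  4  5  6  7  7
  R[8]: 1  2  3  4  5  6  7  8

hence w(1..8) = (7, 1, 4, 5, 3, 2, 6, 8).

Rothe diagram D(w) (11 cells), 3 SE-corners (essential conditions):

[(1, 6, 0), (4, 3, 1), (5, 2, 1)]


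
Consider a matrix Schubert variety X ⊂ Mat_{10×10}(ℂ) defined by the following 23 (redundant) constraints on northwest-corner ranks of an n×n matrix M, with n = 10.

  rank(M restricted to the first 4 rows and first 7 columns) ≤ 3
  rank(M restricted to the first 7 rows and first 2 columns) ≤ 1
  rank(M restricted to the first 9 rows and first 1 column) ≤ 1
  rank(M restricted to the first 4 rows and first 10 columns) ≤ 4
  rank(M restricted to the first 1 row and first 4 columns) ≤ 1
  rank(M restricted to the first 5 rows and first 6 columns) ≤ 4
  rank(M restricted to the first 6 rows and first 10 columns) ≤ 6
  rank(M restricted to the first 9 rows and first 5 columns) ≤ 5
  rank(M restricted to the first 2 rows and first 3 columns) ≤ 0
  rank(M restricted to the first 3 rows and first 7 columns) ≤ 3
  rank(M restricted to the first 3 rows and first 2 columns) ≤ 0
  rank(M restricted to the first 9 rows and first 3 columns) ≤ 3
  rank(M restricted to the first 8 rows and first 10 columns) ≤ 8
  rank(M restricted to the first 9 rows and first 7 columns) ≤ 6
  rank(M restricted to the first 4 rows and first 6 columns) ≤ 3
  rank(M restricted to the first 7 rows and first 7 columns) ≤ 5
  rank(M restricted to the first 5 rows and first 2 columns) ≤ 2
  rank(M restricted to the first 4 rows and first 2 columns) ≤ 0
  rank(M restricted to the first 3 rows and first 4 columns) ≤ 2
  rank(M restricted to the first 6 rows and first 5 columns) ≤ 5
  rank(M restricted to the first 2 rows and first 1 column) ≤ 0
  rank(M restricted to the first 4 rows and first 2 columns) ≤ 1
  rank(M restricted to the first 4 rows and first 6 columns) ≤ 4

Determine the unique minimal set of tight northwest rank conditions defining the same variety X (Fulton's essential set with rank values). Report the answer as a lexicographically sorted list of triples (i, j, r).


Rank table r_w(10×10) implied by the 23 constraints:

  0 | 0 | 0 | 1 | 1 | 1 | 1 | 1 | 1 | 1
  0 | 0 | 0 | 1 | 2 | 2 | 2 | 2 | 2 | 2
  0 | 0 | 1 | 2 | 3 | 3 | 3 | 3 | 3 | 3
  0 | 0 | 1 | 2 | 3 | 3 | 3 | 4 | 4 | 4
  1 | 1 | 2 | 3 | 4 | 4 | 4 | 5 | 5 | 5
  1 | 1 | 2 | 3 | 4 | 5 | 5 | 6 | 6 | 6
  1 | 1 | 2 | 3 | 4 | 5 | 5 | 6 | 7 | 7
  1 | 2 | 3 | 4 | 5 | 6 | 6 | 7 | 8 | 8
  1 | 2 | 3 | 4 | 5 | 6 | 6 | 7 | 8 | 9
  1 | 2 | 3 | 4 | 5 | 6 | 7 | 8 | 9 | 10

second differences of R give the permutation w = (4, 5, 3, 8, 1, 6, 9, 2, 10, 7).

Rothe diagram D(w) (16 cells), 6 SE-corners (essential conditions):

[(2, 3, 0), (4, 2, 0), (4, 7, 3), (7, 2, 1), (7, 7, 5), (9, 7, 6)]


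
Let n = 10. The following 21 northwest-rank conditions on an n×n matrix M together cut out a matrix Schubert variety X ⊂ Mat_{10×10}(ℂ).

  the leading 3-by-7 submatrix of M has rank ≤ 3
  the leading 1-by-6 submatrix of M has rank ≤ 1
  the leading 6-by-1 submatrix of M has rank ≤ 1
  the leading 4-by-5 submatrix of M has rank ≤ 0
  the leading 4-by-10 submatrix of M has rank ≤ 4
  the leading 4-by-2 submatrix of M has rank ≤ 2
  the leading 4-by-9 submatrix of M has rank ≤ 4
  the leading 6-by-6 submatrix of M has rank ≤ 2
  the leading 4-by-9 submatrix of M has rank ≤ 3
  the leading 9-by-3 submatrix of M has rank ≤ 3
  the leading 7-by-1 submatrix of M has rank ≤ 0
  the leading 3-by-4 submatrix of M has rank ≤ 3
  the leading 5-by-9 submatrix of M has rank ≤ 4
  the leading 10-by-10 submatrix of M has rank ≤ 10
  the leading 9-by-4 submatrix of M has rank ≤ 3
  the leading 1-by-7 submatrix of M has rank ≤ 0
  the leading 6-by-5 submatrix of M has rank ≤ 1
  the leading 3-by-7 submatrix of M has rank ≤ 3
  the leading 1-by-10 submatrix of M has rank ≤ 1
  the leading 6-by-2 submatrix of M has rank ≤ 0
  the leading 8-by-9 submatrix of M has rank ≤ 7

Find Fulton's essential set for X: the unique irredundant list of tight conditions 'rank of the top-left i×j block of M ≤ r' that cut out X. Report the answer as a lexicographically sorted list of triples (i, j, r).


The tightest implied rank at each (i,j), from the 21 conditions:

  R[1]: 0  0  0  0  0  0  0  1  1  1
  R[2]: 0  0  0  0  0  1  1  2  2  2
  R[3]: 0  0  0  0  0  1  2  3  3  3
  R[4]: 0  0  0  0  0  1  2  3  3  4
  R[5]: 0  0  1  1  1  2  3  4  4  5
  R[6]: 0  0  1  1  1  2  3  4  5  6
  R[7]: 0  1  2  2  2  3  4  5  6  7
  R[8]: 1  2  3  3  3  4  5  6  7  8
  R[9]: 1  2  3  3  4  5  6  7  8  9
  R[10]: 1  2  3  4  5  6  7  8  9  10

second differences of R give the permutation w = (8, 6, 7, 10, 3, 9, 2, 1, 5, 4).

D(w) has 31 cells with 7 SE-corners; essential set:

[(1, 7, 0), (4, 5, 0), (4, 9, 3), (6, 2, 0), (6, 5, 1), (7, 1, 0), (9, 4, 3)]
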